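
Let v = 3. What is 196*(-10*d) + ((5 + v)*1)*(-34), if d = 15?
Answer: -29672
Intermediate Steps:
196*(-10*d) + ((5 + v)*1)*(-34) = 196*(-10*15) + ((5 + 3)*1)*(-34) = 196*(-150) + (8*1)*(-34) = -29400 + 8*(-34) = -29400 - 272 = -29672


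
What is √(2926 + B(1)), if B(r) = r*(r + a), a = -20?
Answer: 3*√323 ≈ 53.917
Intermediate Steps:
B(r) = r*(-20 + r) (B(r) = r*(r - 20) = r*(-20 + r))
√(2926 + B(1)) = √(2926 + 1*(-20 + 1)) = √(2926 + 1*(-19)) = √(2926 - 19) = √2907 = 3*√323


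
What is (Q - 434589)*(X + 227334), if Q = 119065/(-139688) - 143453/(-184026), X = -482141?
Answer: 1423306547074474181903/12853111944 ≈ 1.1074e+11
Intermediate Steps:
Q = -936196513/12853111944 (Q = 119065*(-1/139688) - 143453*(-1/184026) = -119065/139688 + 143453/184026 = -936196513/12853111944 ≈ -0.072838)
(Q - 434589)*(X + 227334) = (-936196513/12853111944 - 434589)*(-482141 + 227334) = -5585822002827529/12853111944*(-254807) = 1423306547074474181903/12853111944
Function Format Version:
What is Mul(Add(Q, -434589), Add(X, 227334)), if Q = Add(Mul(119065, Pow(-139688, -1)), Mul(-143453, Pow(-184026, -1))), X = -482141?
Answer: Rational(1423306547074474181903, 12853111944) ≈ 1.1074e+11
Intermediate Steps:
Q = Rational(-936196513, 12853111944) (Q = Add(Mul(119065, Rational(-1, 139688)), Mul(-143453, Rational(-1, 184026))) = Add(Rational(-119065, 139688), Rational(143453, 184026)) = Rational(-936196513, 12853111944) ≈ -0.072838)
Mul(Add(Q, -434589), Add(X, 227334)) = Mul(Add(Rational(-936196513, 12853111944), -434589), Add(-482141, 227334)) = Mul(Rational(-5585822002827529, 12853111944), -254807) = Rational(1423306547074474181903, 12853111944)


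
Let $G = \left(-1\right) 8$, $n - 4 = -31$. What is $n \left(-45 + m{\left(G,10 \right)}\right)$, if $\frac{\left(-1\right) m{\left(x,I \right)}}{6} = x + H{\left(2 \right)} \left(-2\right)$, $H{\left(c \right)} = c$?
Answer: $-729$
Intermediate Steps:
$n = -27$ ($n = 4 - 31 = -27$)
$G = -8$
$m{\left(x,I \right)} = 24 - 6 x$ ($m{\left(x,I \right)} = - 6 \left(x + 2 \left(-2\right)\right) = - 6 \left(x - 4\right) = - 6 \left(-4 + x\right) = 24 - 6 x$)
$n \left(-45 + m{\left(G,10 \right)}\right) = - 27 \left(-45 + \left(24 - -48\right)\right) = - 27 \left(-45 + \left(24 + 48\right)\right) = - 27 \left(-45 + 72\right) = \left(-27\right) 27 = -729$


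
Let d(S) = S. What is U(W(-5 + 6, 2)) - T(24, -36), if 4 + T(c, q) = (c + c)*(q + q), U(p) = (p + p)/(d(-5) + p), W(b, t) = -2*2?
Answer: 31148/9 ≈ 3460.9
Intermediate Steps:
W(b, t) = -4
U(p) = 2*p/(-5 + p) (U(p) = (p + p)/(-5 + p) = (2*p)/(-5 + p) = 2*p/(-5 + p))
T(c, q) = -4 + 4*c*q (T(c, q) = -4 + (c + c)*(q + q) = -4 + (2*c)*(2*q) = -4 + 4*c*q)
U(W(-5 + 6, 2)) - T(24, -36) = 2*(-4)/(-5 - 4) - (-4 + 4*24*(-36)) = 2*(-4)/(-9) - (-4 - 3456) = 2*(-4)*(-⅑) - 1*(-3460) = 8/9 + 3460 = 31148/9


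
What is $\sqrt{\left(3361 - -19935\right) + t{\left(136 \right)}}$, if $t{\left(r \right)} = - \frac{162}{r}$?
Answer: $\frac{\sqrt{26928799}}{34} \approx 152.63$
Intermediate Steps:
$\sqrt{\left(3361 - -19935\right) + t{\left(136 \right)}} = \sqrt{\left(3361 - -19935\right) - \frac{162}{136}} = \sqrt{\left(3361 + 19935\right) - \frac{81}{68}} = \sqrt{23296 - \frac{81}{68}} = \sqrt{\frac{1584047}{68}} = \frac{\sqrt{26928799}}{34}$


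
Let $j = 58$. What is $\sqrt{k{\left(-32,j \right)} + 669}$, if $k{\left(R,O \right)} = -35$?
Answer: $\sqrt{634} \approx 25.179$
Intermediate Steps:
$\sqrt{k{\left(-32,j \right)} + 669} = \sqrt{-35 + 669} = \sqrt{634}$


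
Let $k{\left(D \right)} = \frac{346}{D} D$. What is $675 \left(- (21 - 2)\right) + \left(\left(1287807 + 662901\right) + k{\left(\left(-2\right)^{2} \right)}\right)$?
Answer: $1938229$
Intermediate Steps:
$k{\left(D \right)} = 346$
$675 \left(- (21 - 2)\right) + \left(\left(1287807 + 662901\right) + k{\left(\left(-2\right)^{2} \right)}\right) = 675 \left(- (21 - 2)\right) + \left(\left(1287807 + 662901\right) + 346\right) = 675 \left(\left(-1\right) 19\right) + \left(1950708 + 346\right) = 675 \left(-19\right) + 1951054 = -12825 + 1951054 = 1938229$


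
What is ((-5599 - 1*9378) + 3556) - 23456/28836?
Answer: -82339853/7209 ≈ -11422.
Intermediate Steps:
((-5599 - 1*9378) + 3556) - 23456/28836 = ((-5599 - 9378) + 3556) - 23456*1/28836 = (-14977 + 3556) - 5864/7209 = -11421 - 5864/7209 = -82339853/7209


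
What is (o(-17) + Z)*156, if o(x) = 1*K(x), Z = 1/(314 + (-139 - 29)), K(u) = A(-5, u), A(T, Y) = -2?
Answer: -22698/73 ≈ -310.93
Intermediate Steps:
K(u) = -2
Z = 1/146 (Z = 1/(314 - 168) = 1/146 ≈ 0.0068493)
o(x) = -2 (o(x) = 1*(-2) = -2)
(o(-17) + Z)*156 = (-2 + 1/146)*156 = -291/146*156 = -22698/73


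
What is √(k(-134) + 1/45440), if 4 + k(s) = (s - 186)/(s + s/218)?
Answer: I*√11272119219282810/83342640 ≈ 1.2739*I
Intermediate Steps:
k(s) = -4 + 218*(-186 + s)/(219*s) (k(s) = -4 + (s - 186)/(s + s/218) = -4 + (-186 + s)/(s + s*(1/218)) = -4 + (-186 + s)/(s + s/218) = -4 + (-186 + s)/((219*s/218)) = -4 + (-186 + s)*(218/(219*s)) = -4 + 218*(-186 + s)/(219*s))
√(k(-134) + 1/45440) = √((2/219)*(-20274 - 329*(-134))/(-134) + 1/45440) = √((2/219)*(-1/134)*(-20274 + 44086) + 1/45440) = √((2/219)*(-1/134)*23812 + 1/45440) = √(-23812/14673 + 1/45440) = √(-1082002607/666741120) = I*√11272119219282810/83342640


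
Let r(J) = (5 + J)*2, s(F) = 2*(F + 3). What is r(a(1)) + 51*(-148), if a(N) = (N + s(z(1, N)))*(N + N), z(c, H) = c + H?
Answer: -7494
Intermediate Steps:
z(c, H) = H + c
s(F) = 6 + 2*F (s(F) = 2*(3 + F) = 6 + 2*F)
a(N) = 2*N*(8 + 3*N) (a(N) = (N + (6 + 2*(N + 1)))*(N + N) = (N + (6 + 2*(1 + N)))*(2*N) = (N + (6 + (2 + 2*N)))*(2*N) = (N + (8 + 2*N))*(2*N) = (8 + 3*N)*(2*N) = 2*N*(8 + 3*N))
r(J) = 10 + 2*J
r(a(1)) + 51*(-148) = (10 + 2*(2*1*(8 + 3*1))) + 51*(-148) = (10 + 2*(2*1*(8 + 3))) - 7548 = (10 + 2*(2*1*11)) - 7548 = (10 + 2*22) - 7548 = (10 + 44) - 7548 = 54 - 7548 = -7494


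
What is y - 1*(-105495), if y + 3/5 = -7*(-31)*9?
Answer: 537237/5 ≈ 1.0745e+5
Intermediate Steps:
y = 9762/5 (y = -⅗ - 7*(-31)*9 = -⅗ + 217*9 = -⅗ + 1953 = 9762/5 ≈ 1952.4)
y - 1*(-105495) = 9762/5 - 1*(-105495) = 9762/5 + 105495 = 537237/5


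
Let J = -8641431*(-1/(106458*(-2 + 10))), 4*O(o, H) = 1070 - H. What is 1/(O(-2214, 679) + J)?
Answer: 283888/30630529 ≈ 0.0092681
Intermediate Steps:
O(o, H) = 535/2 - H/4 (O(o, H) = (1070 - H)/4 = 535/2 - H/4)
J = 2880477/283888 (J = -8641431/((6*8)*(-17743)) = -8641431/(48*(-17743)) = -8641431/(-851664) = -8641431*(-1/851664) = 2880477/283888 ≈ 10.147)
1/(O(-2214, 679) + J) = 1/((535/2 - ¼*679) + 2880477/283888) = 1/((535/2 - 679/4) + 2880477/283888) = 1/(391/4 + 2880477/283888) = 1/(30630529/283888) = 283888/30630529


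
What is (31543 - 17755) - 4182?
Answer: 9606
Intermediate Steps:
(31543 - 17755) - 4182 = 13788 - 4182 = 9606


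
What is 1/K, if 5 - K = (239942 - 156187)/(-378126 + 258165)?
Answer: 119961/683560 ≈ 0.17549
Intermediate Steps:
K = 683560/119961 (K = 5 - (239942 - 156187)/(-378126 + 258165) = 5 - 83755/(-119961) = 5 - 83755*(-1)/119961 = 5 - 1*(-83755/119961) = 5 + 83755/119961 = 683560/119961 ≈ 5.6982)
1/K = 1/(683560/119961) = 119961/683560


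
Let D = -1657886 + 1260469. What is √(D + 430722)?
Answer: √33305 ≈ 182.50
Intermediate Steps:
D = -397417
√(D + 430722) = √(-397417 + 430722) = √33305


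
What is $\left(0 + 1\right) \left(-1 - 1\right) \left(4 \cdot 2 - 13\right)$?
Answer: $10$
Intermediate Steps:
$\left(0 + 1\right) \left(-1 - 1\right) \left(4 \cdot 2 - 13\right) = 1 \left(-2\right) \left(8 - 13\right) = \left(-2\right) \left(-5\right) = 10$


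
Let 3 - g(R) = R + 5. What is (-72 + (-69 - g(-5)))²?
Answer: 20736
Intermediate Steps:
g(R) = -2 - R (g(R) = 3 - (R + 5) = 3 - (5 + R) = 3 + (-5 - R) = -2 - R)
(-72 + (-69 - g(-5)))² = (-72 + (-69 - (-2 - 1*(-5))))² = (-72 + (-69 - (-2 + 5)))² = (-72 + (-69 - 1*3))² = (-72 + (-69 - 3))² = (-72 - 72)² = (-144)² = 20736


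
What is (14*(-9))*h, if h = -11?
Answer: 1386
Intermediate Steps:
(14*(-9))*h = (14*(-9))*(-11) = -126*(-11) = 1386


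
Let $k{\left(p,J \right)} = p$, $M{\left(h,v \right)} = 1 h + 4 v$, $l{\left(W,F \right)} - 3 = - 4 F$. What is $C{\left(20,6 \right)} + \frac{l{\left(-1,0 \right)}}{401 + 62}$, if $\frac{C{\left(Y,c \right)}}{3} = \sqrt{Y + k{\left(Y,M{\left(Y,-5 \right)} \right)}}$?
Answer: $\frac{3}{463} + 6 \sqrt{10} \approx 18.98$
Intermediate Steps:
$l{\left(W,F \right)} = 3 - 4 F$
$M{\left(h,v \right)} = h + 4 v$
$C{\left(Y,c \right)} = 3 \sqrt{2} \sqrt{Y}$ ($C{\left(Y,c \right)} = 3 \sqrt{Y + Y} = 3 \sqrt{2 Y} = 3 \sqrt{2} \sqrt{Y}$)
$C{\left(20,6 \right)} + \frac{l{\left(-1,0 \right)}}{401 + 62} = 3 \sqrt{2} \sqrt{20} + \frac{3 - 0}{401 + 62} = 3 \sqrt{2} \cdot 2 \sqrt{5} + \frac{3 + 0}{463} = 6 \sqrt{10} + \frac{1}{463} \cdot 3 = 6 \sqrt{10} + \frac{3}{463} = \frac{3}{463} + 6 \sqrt{10}$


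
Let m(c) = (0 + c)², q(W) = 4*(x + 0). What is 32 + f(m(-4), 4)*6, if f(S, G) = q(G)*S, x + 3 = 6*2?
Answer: 3488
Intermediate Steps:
x = 9 (x = -3 + 6*2 = -3 + 12 = 9)
q(W) = 36 (q(W) = 4*(9 + 0) = 4*9 = 36)
m(c) = c²
f(S, G) = 36*S
32 + f(m(-4), 4)*6 = 32 + (36*(-4)²)*6 = 32 + (36*16)*6 = 32 + 576*6 = 32 + 3456 = 3488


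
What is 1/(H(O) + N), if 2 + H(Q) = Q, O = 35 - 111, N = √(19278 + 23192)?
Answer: 39/18193 + √42470/36386 ≈ 0.0078075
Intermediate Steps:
N = √42470 ≈ 206.08
O = -76
H(Q) = -2 + Q
1/(H(O) + N) = 1/((-2 - 76) + √42470) = 1/(-78 + √42470)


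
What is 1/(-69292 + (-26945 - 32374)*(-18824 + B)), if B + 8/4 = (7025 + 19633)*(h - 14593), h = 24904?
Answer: -1/16303934705320 ≈ -6.1335e-14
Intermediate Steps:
B = 274870636 (B = -2 + (7025 + 19633)*(24904 - 14593) = -2 + 26658*10311 = -2 + 274870638 = 274870636)
1/(-69292 + (-26945 - 32374)*(-18824 + B)) = 1/(-69292 + (-26945 - 32374)*(-18824 + 274870636)) = 1/(-69292 - 59319*274851812) = 1/(-69292 - 16303934636028) = 1/(-16303934705320) = -1/16303934705320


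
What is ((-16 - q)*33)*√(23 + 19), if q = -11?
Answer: -165*√42 ≈ -1069.3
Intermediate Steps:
((-16 - q)*33)*√(23 + 19) = ((-16 - 1*(-11))*33)*√(23 + 19) = ((-16 + 11)*33)*√42 = (-5*33)*√42 = -165*√42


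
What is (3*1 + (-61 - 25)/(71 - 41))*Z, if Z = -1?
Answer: -2/15 ≈ -0.13333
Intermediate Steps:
(3*1 + (-61 - 25)/(71 - 41))*Z = (3*1 + (-61 - 25)/(71 - 41))*(-1) = (3 - 86/30)*(-1) = (3 - 86*1/30)*(-1) = (3 - 43/15)*(-1) = (2/15)*(-1) = -2/15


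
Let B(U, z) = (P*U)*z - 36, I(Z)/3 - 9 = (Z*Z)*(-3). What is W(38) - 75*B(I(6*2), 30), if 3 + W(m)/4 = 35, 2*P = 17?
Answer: 24272453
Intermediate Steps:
P = 17/2 (P = (½)*17 = 17/2 ≈ 8.5000)
I(Z) = 27 - 9*Z² (I(Z) = 27 + 3*((Z*Z)*(-3)) = 27 + 3*(Z²*(-3)) = 27 + 3*(-3*Z²) = 27 - 9*Z²)
B(U, z) = -36 + 17*U*z/2 (B(U, z) = (17*U/2)*z - 36 = 17*U*z/2 - 36 = -36 + 17*U*z/2)
W(m) = 128 (W(m) = -12 + 4*35 = -12 + 140 = 128)
W(38) - 75*B(I(6*2), 30) = 128 - 75*(-36 + (17/2)*(27 - 9*(6*2)²)*30) = 128 - 75*(-36 + (17/2)*(27 - 9*12²)*30) = 128 - 75*(-36 + (17/2)*(27 - 9*144)*30) = 128 - 75*(-36 + (17/2)*(27 - 1296)*30) = 128 - 75*(-36 + (17/2)*(-1269)*30) = 128 - 75*(-36 - 323595) = 128 - 75*(-323631) = 128 + 24272325 = 24272453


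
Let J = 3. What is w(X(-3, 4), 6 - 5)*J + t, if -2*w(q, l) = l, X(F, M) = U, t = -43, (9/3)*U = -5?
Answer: -89/2 ≈ -44.500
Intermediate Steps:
U = -5/3 (U = (⅓)*(-5) = -5/3 ≈ -1.6667)
X(F, M) = -5/3
w(q, l) = -l/2
w(X(-3, 4), 6 - 5)*J + t = -(6 - 5)/2*3 - 43 = -½*1*3 - 43 = -½*3 - 43 = -3/2 - 43 = -89/2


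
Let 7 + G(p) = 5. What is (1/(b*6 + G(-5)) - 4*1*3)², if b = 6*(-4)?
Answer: 3073009/21316 ≈ 144.16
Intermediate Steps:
G(p) = -2 (G(p) = -7 + 5 = -2)
b = -24
(1/(b*6 + G(-5)) - 4*1*3)² = (1/(-24*6 - 2) - 4*1*3)² = (1/(-144 - 2) - 4*3)² = (1/(-146) - 12)² = (-1/146 - 12)² = (-1753/146)² = 3073009/21316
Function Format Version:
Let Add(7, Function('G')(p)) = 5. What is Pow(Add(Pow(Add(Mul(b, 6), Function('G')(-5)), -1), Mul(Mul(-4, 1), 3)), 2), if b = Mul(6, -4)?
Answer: Rational(3073009, 21316) ≈ 144.16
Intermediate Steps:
Function('G')(p) = -2 (Function('G')(p) = Add(-7, 5) = -2)
b = -24
Pow(Add(Pow(Add(Mul(b, 6), Function('G')(-5)), -1), Mul(Mul(-4, 1), 3)), 2) = Pow(Add(Pow(Add(Mul(-24, 6), -2), -1), Mul(Mul(-4, 1), 3)), 2) = Pow(Add(Pow(Add(-144, -2), -1), Mul(-4, 3)), 2) = Pow(Add(Pow(-146, -1), -12), 2) = Pow(Add(Rational(-1, 146), -12), 2) = Pow(Rational(-1753, 146), 2) = Rational(3073009, 21316)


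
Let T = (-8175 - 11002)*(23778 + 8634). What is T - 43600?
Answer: -621608524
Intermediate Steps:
T = -621564924 (T = -19177*32412 = -621564924)
T - 43600 = -621564924 - 43600 = -621608524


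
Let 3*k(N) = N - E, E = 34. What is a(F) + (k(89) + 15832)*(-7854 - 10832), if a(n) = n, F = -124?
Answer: -888538358/3 ≈ -2.9618e+8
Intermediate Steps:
k(N) = -34/3 + N/3 (k(N) = (N - 1*34)/3 = (N - 34)/3 = (-34 + N)/3 = -34/3 + N/3)
a(F) + (k(89) + 15832)*(-7854 - 10832) = -124 + ((-34/3 + (⅓)*89) + 15832)*(-7854 - 10832) = -124 + ((-34/3 + 89/3) + 15832)*(-18686) = -124 + (55/3 + 15832)*(-18686) = -124 + (47551/3)*(-18686) = -124 - 888537986/3 = -888538358/3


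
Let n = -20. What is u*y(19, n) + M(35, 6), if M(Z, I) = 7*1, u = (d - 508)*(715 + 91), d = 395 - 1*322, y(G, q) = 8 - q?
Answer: -9817073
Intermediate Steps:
d = 73 (d = 395 - 322 = 73)
u = -350610 (u = (73 - 508)*(715 + 91) = -435*806 = -350610)
M(Z, I) = 7
u*y(19, n) + M(35, 6) = -350610*(8 - 1*(-20)) + 7 = -350610*(8 + 20) + 7 = -350610*28 + 7 = -9817080 + 7 = -9817073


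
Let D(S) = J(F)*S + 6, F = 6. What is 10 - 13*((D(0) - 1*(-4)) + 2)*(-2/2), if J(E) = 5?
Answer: 166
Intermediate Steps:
D(S) = 6 + 5*S (D(S) = 5*S + 6 = 6 + 5*S)
10 - 13*((D(0) - 1*(-4)) + 2)*(-2/2) = 10 - 13*(((6 + 5*0) - 1*(-4)) + 2)*(-2/2) = 10 - 13*(((6 + 0) + 4) + 2)*(-2*½) = 10 - 13*((6 + 4) + 2)*(-1) = 10 - 13*(10 + 2)*(-1) = 10 - 156*(-1) = 10 - 13*(-12) = 10 + 156 = 166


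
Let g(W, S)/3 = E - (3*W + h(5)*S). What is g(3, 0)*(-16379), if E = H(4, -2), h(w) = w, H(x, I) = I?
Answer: 540507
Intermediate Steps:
E = -2
g(W, S) = -6 - 15*S - 9*W (g(W, S) = 3*(-2 - (3*W + 5*S)) = 3*(-2 + (-5*S - 3*W)) = 3*(-2 - 5*S - 3*W) = -6 - 15*S - 9*W)
g(3, 0)*(-16379) = (-6 - 15*0 - 9*3)*(-16379) = (-6 + 0 - 27)*(-16379) = -33*(-16379) = 540507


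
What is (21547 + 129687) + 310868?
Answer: 462102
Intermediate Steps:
(21547 + 129687) + 310868 = 151234 + 310868 = 462102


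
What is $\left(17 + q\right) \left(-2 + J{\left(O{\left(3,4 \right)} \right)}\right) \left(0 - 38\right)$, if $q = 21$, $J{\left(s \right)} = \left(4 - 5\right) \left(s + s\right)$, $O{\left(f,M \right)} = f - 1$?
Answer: $8664$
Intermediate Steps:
$O{\left(f,M \right)} = -1 + f$
$J{\left(s \right)} = - 2 s$
$\left(17 + q\right) \left(-2 + J{\left(O{\left(3,4 \right)} \right)}\right) \left(0 - 38\right) = \left(17 + 21\right) \left(-2 - 2 \left(-1 + 3\right)\right) \left(0 - 38\right) = 38 \left(-2 - 4\right) \left(-38\right) = 38 \left(-6\right) \left(-38\right) = \left(-228\right) \left(-38\right) = 8664$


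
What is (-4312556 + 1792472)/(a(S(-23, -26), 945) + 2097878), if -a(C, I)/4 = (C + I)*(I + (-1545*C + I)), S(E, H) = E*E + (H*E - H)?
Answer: -1260042/7467809959 ≈ -0.00016873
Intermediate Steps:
S(E, H) = E² - H + E*H (S(E, H) = E² + (E*H - H) = E² + (-H + E*H) = E² - H + E*H)
a(C, I) = -4*(C + I)*(-1545*C + 2*I) (a(C, I) = -4*(C + I)*(I + (-1545*C + I)) = -4*(C + I)*(I + (I - 1545*C)) = -4*(C + I)*(-1545*C + 2*I))
(-4312556 + 1792472)/(a(S(-23, -26), 945) + 2097878) = (-4312556 + 1792472)/((-8*945² + 6180*((-23)² - 1*(-26) - 23*(-26))² + 6172*((-23)² - 1*(-26) - 23*(-26))*945) + 2097878) = -2520084/((-8*893025 + 6180*(529 + 26 + 598)² + 6172*(529 + 26 + 598)*945) + 2097878) = -2520084/((-7144200 + 6180*1153² + 6172*1153*945) + 2097878) = -2520084/((-7144200 + 6180*1329409 + 6724918620) + 2097878) = -2520084/((-7144200 + 8215747620 + 6724918620) + 2097878) = -2520084/(14933522040 + 2097878) = -2520084/14935619918 = -2520084*1/14935619918 = -1260042/7467809959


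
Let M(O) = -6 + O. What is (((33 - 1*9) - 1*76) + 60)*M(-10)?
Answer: -128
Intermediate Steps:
(((33 - 1*9) - 1*76) + 60)*M(-10) = (((33 - 1*9) - 1*76) + 60)*(-6 - 10) = (((33 - 9) - 76) + 60)*(-16) = ((24 - 76) + 60)*(-16) = (-52 + 60)*(-16) = 8*(-16) = -128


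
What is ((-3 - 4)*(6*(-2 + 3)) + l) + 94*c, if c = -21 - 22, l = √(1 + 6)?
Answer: -4084 + √7 ≈ -4081.4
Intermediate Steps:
l = √7 ≈ 2.6458
c = -43
((-3 - 4)*(6*(-2 + 3)) + l) + 94*c = ((-3 - 4)*(6*(-2 + 3)) + √7) + 94*(-43) = (-42 + √7) - 4042 = -4084 + √7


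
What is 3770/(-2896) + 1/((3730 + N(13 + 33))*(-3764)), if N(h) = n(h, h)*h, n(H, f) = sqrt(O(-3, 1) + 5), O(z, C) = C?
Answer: -770499209450/591874161371 + 23*sqrt(6)/26160183928 ≈ -1.3018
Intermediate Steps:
n(H, f) = sqrt(6) (n(H, f) = sqrt(1 + 5) = sqrt(6))
N(h) = h*sqrt(6) (N(h) = sqrt(6)*h = h*sqrt(6))
3770/(-2896) + 1/((3730 + N(13 + 33))*(-3764)) = 3770/(-2896) + 1/((3730 + (13 + 33)*sqrt(6))*(-3764)) = 3770*(-1/2896) - 1/3764/(3730 + 46*sqrt(6)) = -1885/1448 - 1/(3764*(3730 + 46*sqrt(6)))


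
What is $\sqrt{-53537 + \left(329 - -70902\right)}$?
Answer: $3 \sqrt{1966} \approx 133.02$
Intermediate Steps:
$\sqrt{-53537 + \left(329 - -70902\right)} = \sqrt{-53537 + \left(329 + 70902\right)} = \sqrt{-53537 + 71231} = \sqrt{17694} = 3 \sqrt{1966}$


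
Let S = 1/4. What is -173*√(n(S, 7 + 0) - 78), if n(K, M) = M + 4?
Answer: -173*I*√67 ≈ -1416.1*I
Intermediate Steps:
S = ¼ ≈ 0.25000
n(K, M) = 4 + M
-173*√(n(S, 7 + 0) - 78) = -173*√((4 + (7 + 0)) - 78) = -173*√((4 + 7) - 78) = -173*√(11 - 78) = -173*I*√67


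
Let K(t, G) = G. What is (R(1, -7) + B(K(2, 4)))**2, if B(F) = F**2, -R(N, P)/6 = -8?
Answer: 4096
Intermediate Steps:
R(N, P) = 48 (R(N, P) = -6*(-8) = 48)
(R(1, -7) + B(K(2, 4)))**2 = (48 + 4**2)**2 = (48 + 16)**2 = 64**2 = 4096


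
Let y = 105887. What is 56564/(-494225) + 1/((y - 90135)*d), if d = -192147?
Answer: -171202233501041/1495870582133400 ≈ -0.11445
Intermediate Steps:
56564/(-494225) + 1/((y - 90135)*d) = 56564/(-494225) + 1/((105887 - 90135)*(-192147)) = 56564*(-1/494225) - 1/192147/15752 = -56564/494225 + (1/15752)*(-1/192147) = -56564/494225 - 1/3026699544 = -171202233501041/1495870582133400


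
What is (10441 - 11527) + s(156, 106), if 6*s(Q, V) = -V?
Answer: -3311/3 ≈ -1103.7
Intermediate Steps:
s(Q, V) = -V/6 (s(Q, V) = (-V)/6 = -V/6)
(10441 - 11527) + s(156, 106) = (10441 - 11527) - ⅙*106 = -1086 - 53/3 = -3311/3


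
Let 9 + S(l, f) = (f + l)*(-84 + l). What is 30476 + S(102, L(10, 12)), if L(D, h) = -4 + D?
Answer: 32411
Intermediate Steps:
S(l, f) = -9 + (-84 + l)*(f + l) (S(l, f) = -9 + (f + l)*(-84 + l) = -9 + (-84 + l)*(f + l))
30476 + S(102, L(10, 12)) = 30476 + (-9 + 102**2 - 84*(-4 + 10) - 84*102 + (-4 + 10)*102) = 30476 + (-9 + 10404 - 84*6 - 8568 + 6*102) = 30476 + (-9 + 10404 - 504 - 8568 + 612) = 30476 + 1935 = 32411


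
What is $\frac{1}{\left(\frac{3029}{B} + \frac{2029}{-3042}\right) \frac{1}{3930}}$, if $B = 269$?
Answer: $\frac{3215911140}{8668417} \approx 370.99$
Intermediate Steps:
$\frac{1}{\left(\frac{3029}{B} + \frac{2029}{-3042}\right) \frac{1}{3930}} = \frac{1}{\left(\frac{3029}{269} + \frac{2029}{-3042}\right) \frac{1}{3930}} = \frac{1}{\left(3029 \cdot \frac{1}{269} + 2029 \left(- \frac{1}{3042}\right)\right) \frac{1}{3930}} = \frac{1}{\left(\frac{3029}{269} - \frac{2029}{3042}\right) \frac{1}{3930}} = \frac{1}{\frac{8668417}{818298} \cdot \frac{1}{3930}} = \frac{1}{\frac{8668417}{3215911140}} = \frac{3215911140}{8668417}$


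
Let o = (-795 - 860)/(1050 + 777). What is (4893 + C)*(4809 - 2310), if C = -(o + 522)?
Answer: 950509168/87 ≈ 1.0925e+7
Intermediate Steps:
o = -1655/1827 ≈ -0.90586
C = -952039/1827 (C = -(-1655/1827 + 522) = -1*952039/1827 = -952039/1827 ≈ -521.09)
(4893 + C)*(4809 - 2310) = (4893 - 952039/1827)*(4809 - 2310) = (7987472/1827)*2499 = 950509168/87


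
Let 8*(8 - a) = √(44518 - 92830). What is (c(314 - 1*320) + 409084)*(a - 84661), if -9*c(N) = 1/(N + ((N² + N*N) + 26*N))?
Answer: -28050452244773/810 - 331358041*I*√1342/1080 ≈ -3.463e+10 - 1.124e+7*I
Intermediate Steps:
a = 8 - 3*I*√1342/4 (a = 8 - √(44518 - 92830)/8 = 8 - 3*I*√1342/4 ≈ 8.0 - 27.475*I)
c(N) = -1/(9*(2*N² + 27*N)) (c(N) = -1/(9*(N + ((N² + N*N) + 26*N))) = -1/(9*(N + ((N² + N²) + 26*N))) = -1/(9*(N + (2*N² + 26*N))) = -1/(9*(2*N² + 27*N)))
(c(314 - 1*320) + 409084)*(a - 84661) = (-1/(9*(314 - 1*320)*(27 + 2*(314 - 1*320))) + 409084)*((8 - 3*I*√1342/4) - 84661) = (-1/(9*(314 - 320)*(27 + 2*(314 - 320))) + 409084)*(-84653 - 3*I*√1342/4) = (-⅑/(-6*(27 + 2*(-6))) + 409084)*(-84653 - 3*I*√1342/4) = (-⅑*(-⅙)/(27 - 12) + 409084)*(-84653 - 3*I*√1342/4) = (-⅑*(-⅙)/15 + 409084)*(-84653 - 3*I*√1342/4) = (-⅑*(-⅙)*1/15 + 409084)*(-84653 - 3*I*√1342/4) = (1/810 + 409084)*(-84653 - 3*I*√1342/4) = 331358041*(-84653 - 3*I*√1342/4)/810 = -28050452244773/810 - 331358041*I*√1342/1080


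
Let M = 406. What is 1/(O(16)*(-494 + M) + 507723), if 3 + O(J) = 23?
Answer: 1/505963 ≈ 1.9764e-6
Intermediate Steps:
O(J) = 20 (O(J) = -3 + 23 = 20)
1/(O(16)*(-494 + M) + 507723) = 1/(20*(-494 + 406) + 507723) = 1/(20*(-88) + 507723) = 1/(-1760 + 507723) = 1/505963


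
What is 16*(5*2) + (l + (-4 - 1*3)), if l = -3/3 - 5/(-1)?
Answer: 157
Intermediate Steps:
l = 4 (l = -3*⅓ - 5*(-1) = -1 + 5 = 4)
16*(5*2) + (l + (-4 - 1*3)) = 16*(5*2) + (4 + (-4 - 1*3)) = 16*10 + (4 + (-4 - 3)) = 160 + (4 - 7) = 160 - 3 = 157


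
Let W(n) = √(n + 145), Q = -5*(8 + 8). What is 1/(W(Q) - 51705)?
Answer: -10341/534681392 - √65/2673406960 ≈ -1.9344e-5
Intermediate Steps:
Q = -80 (Q = -5*16 = -80)
W(n) = √(145 + n)
1/(W(Q) - 51705) = 1/(√(145 - 80) - 51705) = 1/(√65 - 51705) = 1/(-51705 + √65)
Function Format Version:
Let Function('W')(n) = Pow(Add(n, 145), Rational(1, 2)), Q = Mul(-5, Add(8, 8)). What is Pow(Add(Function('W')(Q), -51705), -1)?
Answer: Add(Rational(-10341, 534681392), Mul(Rational(-1, 2673406960), Pow(65, Rational(1, 2)))) ≈ -1.9344e-5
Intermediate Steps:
Q = -80 (Q = Mul(-5, 16) = -80)
Function('W')(n) = Pow(Add(145, n), Rational(1, 2))
Pow(Add(Function('W')(Q), -51705), -1) = Pow(Add(Pow(Add(145, -80), Rational(1, 2)), -51705), -1) = Pow(Add(Pow(65, Rational(1, 2)), -51705), -1) = Pow(Add(-51705, Pow(65, Rational(1, 2))), -1)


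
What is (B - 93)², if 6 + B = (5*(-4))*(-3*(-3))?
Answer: 77841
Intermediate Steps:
B = -186 (B = -6 + (5*(-4))*(-3*(-3)) = -6 - 20*9 = -6 - 180 = -186)
(B - 93)² = (-186 - 93)² = (-279)² = 77841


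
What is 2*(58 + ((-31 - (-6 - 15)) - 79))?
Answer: -62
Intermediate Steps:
2*(58 + ((-31 - (-6 - 15)) - 79)) = 2*(58 + ((-31 - 1*(-21)) - 79)) = 2*(58 + ((-31 + 21) - 79)) = 2*(58 + (-10 - 79)) = 2*(58 - 89) = 2*(-31) = -62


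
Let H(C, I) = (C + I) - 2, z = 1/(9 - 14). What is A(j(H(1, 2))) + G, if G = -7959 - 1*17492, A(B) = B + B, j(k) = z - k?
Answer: -127267/5 ≈ -25453.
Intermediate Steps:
z = -⅕ (z = 1/(-5) = -⅕ ≈ -0.20000)
H(C, I) = -2 + C + I
j(k) = -⅕ - k
A(B) = 2*B
G = -25451 (G = -7959 - 17492 = -25451)
A(j(H(1, 2))) + G = 2*(-⅕ - (-2 + 1 + 2)) - 25451 = 2*(-⅕ - 1*1) - 25451 = 2*(-⅕ - 1) - 25451 = 2*(-6/5) - 25451 = -12/5 - 25451 = -127267/5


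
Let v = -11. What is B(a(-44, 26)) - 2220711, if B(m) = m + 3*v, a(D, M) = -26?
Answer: -2220770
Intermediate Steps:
B(m) = -33 + m (B(m) = m + 3*(-11) = m - 33 = -33 + m)
B(a(-44, 26)) - 2220711 = (-33 - 26) - 2220711 = -59 - 2220711 = -2220770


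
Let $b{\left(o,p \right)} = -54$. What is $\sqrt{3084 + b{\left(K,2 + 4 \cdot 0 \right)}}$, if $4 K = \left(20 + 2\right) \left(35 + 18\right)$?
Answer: $\sqrt{3030} \approx 55.045$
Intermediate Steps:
$K = \frac{583}{2}$ ($K = \frac{\left(20 + 2\right) \left(35 + 18\right)}{4} = \frac{22 \cdot 53}{4} = \frac{1}{4} \cdot 1166 = \frac{583}{2} \approx 291.5$)
$\sqrt{3084 + b{\left(K,2 + 4 \cdot 0 \right)}} = \sqrt{3084 - 54} = \sqrt{3030}$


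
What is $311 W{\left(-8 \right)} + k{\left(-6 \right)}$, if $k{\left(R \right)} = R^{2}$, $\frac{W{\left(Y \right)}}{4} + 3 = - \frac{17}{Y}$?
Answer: $- \frac{2105}{2} \approx -1052.5$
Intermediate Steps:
$W{\left(Y \right)} = -12 - \frac{68}{Y}$ ($W{\left(Y \right)} = -12 + 4 \left(- \frac{17}{Y}\right) = -12 - \frac{68}{Y}$)
$311 W{\left(-8 \right)} + k{\left(-6 \right)} = 311 \left(-12 - \frac{68}{-8}\right) + \left(-6\right)^{2} = 311 \left(-12 - - \frac{17}{2}\right) + 36 = 311 \left(-12 + \frac{17}{2}\right) + 36 = 311 \left(- \frac{7}{2}\right) + 36 = - \frac{2177}{2} + 36 = - \frac{2105}{2}$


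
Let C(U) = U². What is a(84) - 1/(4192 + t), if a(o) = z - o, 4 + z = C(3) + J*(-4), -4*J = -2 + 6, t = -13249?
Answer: -679274/9057 ≈ -75.000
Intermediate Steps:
J = -1 (J = -(-2 + 6)/4 = -¼*4 = -1)
z = 9 (z = -4 + (3² - 1*(-4)) = -4 + (9 + 4) = -4 + 13 = 9)
a(o) = 9 - o
a(84) - 1/(4192 + t) = (9 - 1*84) - 1/(4192 - 13249) = (9 - 84) - 1/(-9057) = -75 - 1*(-1/9057) = -75 + 1/9057 = -679274/9057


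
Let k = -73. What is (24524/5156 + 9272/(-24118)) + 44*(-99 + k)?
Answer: -117569420043/15544051 ≈ -7563.6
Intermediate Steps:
(24524/5156 + 9272/(-24118)) + 44*(-99 + k) = (24524/5156 + 9272/(-24118)) + 44*(-99 - 73) = (24524*(1/5156) + 9272*(-1/24118)) + 44*(-172) = (6131/1289 - 4636/12059) - 7568 = 67957925/15544051 - 7568 = -117569420043/15544051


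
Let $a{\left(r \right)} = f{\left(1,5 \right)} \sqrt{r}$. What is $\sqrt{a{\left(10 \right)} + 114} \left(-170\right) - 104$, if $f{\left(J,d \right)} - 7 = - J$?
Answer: $-104 - 170 \sqrt{114 + 6 \sqrt{10}} \approx -2064.3$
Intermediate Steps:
$f{\left(J,d \right)} = 7 - J$
$a{\left(r \right)} = 6 \sqrt{r}$ ($a{\left(r \right)} = \left(7 - 1\right) \sqrt{r} = 6 \sqrt{r}$)
$\sqrt{a{\left(10 \right)} + 114} \left(-170\right) - 104 = \sqrt{6 \sqrt{10} + 114} \left(-170\right) - 104 = \sqrt{114 + 6 \sqrt{10}} \left(-170\right) - 104 = - 170 \sqrt{114 + 6 \sqrt{10}} - 104 = -104 - 170 \sqrt{114 + 6 \sqrt{10}}$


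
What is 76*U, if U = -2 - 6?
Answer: -608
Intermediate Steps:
U = -8
76*U = 76*(-8) = -608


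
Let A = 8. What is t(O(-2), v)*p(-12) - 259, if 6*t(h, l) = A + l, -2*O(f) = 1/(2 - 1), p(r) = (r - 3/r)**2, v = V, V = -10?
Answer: -14641/48 ≈ -305.02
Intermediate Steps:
v = -10
O(f) = -1/2 (O(f) = -1/(2*(2 - 1)) = -1/2/1 = -1/2*1 = -1/2)
t(h, l) = 4/3 + l/6 (t(h, l) = (8 + l)/6 = 4/3 + l/6)
t(O(-2), v)*p(-12) - 259 = (4/3 + (1/6)*(-10))*((-3 + (-12)**2)**2/(-12)**2) - 259 = (4/3 - 5/3)*((-3 + 144)**2/144) - 259 = -141**2/432 - 259 = -19881/432 - 259 = -1/3*2209/16 - 259 = -2209/48 - 259 = -14641/48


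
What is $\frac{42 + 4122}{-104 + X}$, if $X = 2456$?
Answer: $\frac{347}{196} \approx 1.7704$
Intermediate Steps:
$\frac{42 + 4122}{-104 + X} = \frac{42 + 4122}{-104 + 2456} = \frac{4164}{2352} = 4164 \cdot \frac{1}{2352} = \frac{347}{196}$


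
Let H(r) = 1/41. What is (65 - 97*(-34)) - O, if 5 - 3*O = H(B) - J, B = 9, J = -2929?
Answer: 533534/123 ≈ 4337.7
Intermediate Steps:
H(r) = 1/41
O = -119885/123 (O = 5/3 - (1/41 - 1*(-2929))/3 = 5/3 - (1/41 + 2929)/3 = 5/3 - 1/3*120090/41 = 5/3 - 40030/41 = -119885/123 ≈ -974.67)
(65 - 97*(-34)) - O = (65 - 97*(-34)) - 1*(-119885/123) = (65 + 3298) + 119885/123 = 3363 + 119885/123 = 533534/123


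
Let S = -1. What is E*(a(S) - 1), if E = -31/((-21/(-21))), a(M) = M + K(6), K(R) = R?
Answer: -124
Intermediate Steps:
a(M) = 6 + M (a(M) = M + 6 = 6 + M)
E = -31 (E = -31/((-21*(-1/21))) = -31/1 = -31*1 = -31)
E*(a(S) - 1) = -31*((6 - 1) - 1) = -31*(5 - 1) = -31*4 = -124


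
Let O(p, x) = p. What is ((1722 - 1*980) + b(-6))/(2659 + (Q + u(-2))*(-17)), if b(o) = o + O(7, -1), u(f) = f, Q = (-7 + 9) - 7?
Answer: 743/2778 ≈ 0.26746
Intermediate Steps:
Q = -5 (Q = 2 - 7 = -5)
b(o) = 7 + o (b(o) = o + 7 = 7 + o)
((1722 - 1*980) + b(-6))/(2659 + (Q + u(-2))*(-17)) = ((1722 - 1*980) + (7 - 6))/(2659 + (-5 - 2)*(-17)) = ((1722 - 980) + 1)/(2659 - 7*(-17)) = (742 + 1)/(2659 + 119) = 743/2778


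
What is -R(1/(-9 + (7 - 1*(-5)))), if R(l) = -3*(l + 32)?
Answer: 97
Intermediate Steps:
R(l) = -96 - 3*l (R(l) = -3*(32 + l) = -96 - 3*l)
-R(1/(-9 + (7 - 1*(-5)))) = -(-96 - 3/(-9 + (7 - 1*(-5)))) = -(-96 - 3/(-9 + (7 + 5))) = -(-96 - 3/(-9 + 12)) = -(-96 - 3/3) = -(-96 - 3*1/3) = -(-96 - 1) = -1*(-97) = 97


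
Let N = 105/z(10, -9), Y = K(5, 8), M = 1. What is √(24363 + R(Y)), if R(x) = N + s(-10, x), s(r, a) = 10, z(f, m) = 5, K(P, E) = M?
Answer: √24394 ≈ 156.19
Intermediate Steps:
K(P, E) = 1
Y = 1
N = 21 (N = 105/5 = 105*(⅕) = 21)
R(x) = 31 (R(x) = 21 + 10 = 31)
√(24363 + R(Y)) = √(24363 + 31) = √24394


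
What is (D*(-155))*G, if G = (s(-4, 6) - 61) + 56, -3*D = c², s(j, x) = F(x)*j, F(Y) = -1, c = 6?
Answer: -1860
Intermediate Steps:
s(j, x) = -j
D = -12 (D = -⅓*6² = -⅓*36 = -12)
G = -1 (G = (-1*(-4) - 61) + 56 = (4 - 61) + 56 = -57 + 56 = -1)
(D*(-155))*G = -12*(-155)*(-1) = 1860*(-1) = -1860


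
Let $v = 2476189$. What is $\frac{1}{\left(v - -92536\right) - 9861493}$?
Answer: $- \frac{1}{7292768} \approx -1.3712 \cdot 10^{-7}$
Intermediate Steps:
$\frac{1}{\left(v - -92536\right) - 9861493} = \frac{1}{\left(2476189 - -92536\right) - 9861493} = \frac{1}{\left(2476189 + 92536\right) - 9861493} = \frac{1}{2568725 - 9861493} = \frac{1}{-7292768} = - \frac{1}{7292768}$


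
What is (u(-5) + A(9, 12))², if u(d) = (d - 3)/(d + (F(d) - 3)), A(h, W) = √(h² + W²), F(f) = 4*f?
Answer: 11449/49 ≈ 233.65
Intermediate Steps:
A(h, W) = √(W² + h²)
u(d) = (-3 + d)/(-3 + 5*d) (u(d) = (d - 3)/(d + (4*d - 3)) = (-3 + d)/(d + (-3 + 4*d)) = (-3 + d)/(-3 + 5*d))
(u(-5) + A(9, 12))² = ((-3 - 5)/(-3 + 5*(-5)) + √(12² + 9²))² = (-8/(-3 - 25) + √(144 + 81))² = (-8/(-28) + √225)² = (-1/28*(-8) + 15)² = (2/7 + 15)² = (107/7)² = 11449/49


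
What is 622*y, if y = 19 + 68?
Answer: 54114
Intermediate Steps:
y = 87
622*y = 622*87 = 54114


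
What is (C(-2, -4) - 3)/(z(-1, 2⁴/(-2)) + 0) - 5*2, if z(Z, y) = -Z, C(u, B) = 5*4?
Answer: 7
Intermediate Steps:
C(u, B) = 20
(C(-2, -4) - 3)/(z(-1, 2⁴/(-2)) + 0) - 5*2 = (20 - 3)/(-1*(-1) + 0) - 5*2 = 17/(1 + 0) - 10 = 17/1 - 10 = 17*1 - 10 = 17 - 10 = 7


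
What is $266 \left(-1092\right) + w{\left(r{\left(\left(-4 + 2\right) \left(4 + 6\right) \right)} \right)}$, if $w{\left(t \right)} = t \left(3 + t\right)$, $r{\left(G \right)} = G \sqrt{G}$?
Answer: $-298472 - 120 i \sqrt{5} \approx -2.9847 \cdot 10^{5} - 268.33 i$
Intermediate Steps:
$r{\left(G \right)} = G^{\frac{3}{2}}$
$266 \left(-1092\right) + w{\left(r{\left(\left(-4 + 2\right) \left(4 + 6\right) \right)} \right)} = 266 \left(-1092\right) + \left(\left(-4 + 2\right) \left(4 + 6\right)\right)^{\frac{3}{2}} \left(3 + \left(\left(-4 + 2\right) \left(4 + 6\right)\right)^{\frac{3}{2}}\right) = -290472 + \left(\left(-2\right) 10\right)^{\frac{3}{2}} \left(3 + \left(\left(-2\right) 10\right)^{\frac{3}{2}}\right) = -290472 + \left(-20\right)^{\frac{3}{2}} \left(3 + \left(-20\right)^{\frac{3}{2}}\right) = -290472 + - 40 i \sqrt{5} \left(3 - 40 i \sqrt{5}\right) = -290472 - 40 i \sqrt{5} \left(3 - 40 i \sqrt{5}\right)$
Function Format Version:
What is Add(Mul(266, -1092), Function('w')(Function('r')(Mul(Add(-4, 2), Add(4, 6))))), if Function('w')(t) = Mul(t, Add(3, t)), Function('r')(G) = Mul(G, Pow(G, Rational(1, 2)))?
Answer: Add(-298472, Mul(-120, I, Pow(5, Rational(1, 2)))) ≈ Add(-2.9847e+5, Mul(-268.33, I))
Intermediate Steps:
Function('r')(G) = Pow(G, Rational(3, 2))
Add(Mul(266, -1092), Function('w')(Function('r')(Mul(Add(-4, 2), Add(4, 6))))) = Add(Mul(266, -1092), Mul(Pow(Mul(Add(-4, 2), Add(4, 6)), Rational(3, 2)), Add(3, Pow(Mul(Add(-4, 2), Add(4, 6)), Rational(3, 2))))) = Add(-290472, Mul(Pow(Mul(-2, 10), Rational(3, 2)), Add(3, Pow(Mul(-2, 10), Rational(3, 2))))) = Add(-290472, Mul(Pow(-20, Rational(3, 2)), Add(3, Pow(-20, Rational(3, 2))))) = Add(-290472, Mul(Mul(-40, I, Pow(5, Rational(1, 2))), Add(3, Mul(-40, I, Pow(5, Rational(1, 2)))))) = Add(-290472, Mul(-40, I, Pow(5, Rational(1, 2)), Add(3, Mul(-40, I, Pow(5, Rational(1, 2))))))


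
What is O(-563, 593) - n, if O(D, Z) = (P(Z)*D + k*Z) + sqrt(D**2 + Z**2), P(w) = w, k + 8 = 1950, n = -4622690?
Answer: 5440437 + sqrt(668618) ≈ 5.4413e+6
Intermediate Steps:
k = 1942 (k = -8 + 1950 = 1942)
O(D, Z) = sqrt(D**2 + Z**2) + 1942*Z + D*Z (O(D, Z) = (Z*D + 1942*Z) + sqrt(D**2 + Z**2) = (D*Z + 1942*Z) + sqrt(D**2 + Z**2) = (1942*Z + D*Z) + sqrt(D**2 + Z**2) = sqrt(D**2 + Z**2) + 1942*Z + D*Z)
O(-563, 593) - n = (sqrt((-563)**2 + 593**2) + 1942*593 - 563*593) - 1*(-4622690) = (sqrt(316969 + 351649) + 1151606 - 333859) + 4622690 = (sqrt(668618) + 1151606 - 333859) + 4622690 = (817747 + sqrt(668618)) + 4622690 = 5440437 + sqrt(668618)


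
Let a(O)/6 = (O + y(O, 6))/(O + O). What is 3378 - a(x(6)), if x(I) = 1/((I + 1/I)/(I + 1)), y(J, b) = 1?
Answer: 47213/14 ≈ 3372.4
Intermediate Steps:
x(I) = (1 + I)/(I + 1/I) (x(I) = 1/((I + 1/I)/(1 + I)) = (1 + I)/(I + 1/I))
a(O) = 3*(1 + O)/O (a(O) = 6*((O + 1)/(O + O)) = 6*((1 + O)/((2*O))) = 6*((1 + O)*(1/(2*O))) = 6*((1 + O)/(2*O)) = 3*(1 + O)/O)
3378 - a(x(6)) = 3378 - (3 + 3/((6*(1 + 6)/(1 + 6²)))) = 3378 - (3 + 3/((6*7/(1 + 36)))) = 3378 - (3 + 3/((6*7/37))) = 3378 - (3 + 3/((6*(1/37)*7))) = 3378 - (3 + 3/(42/37)) = 3378 - (3 + 3*(37/42)) = 3378 - (3 + 37/14) = 3378 - 1*79/14 = 3378 - 79/14 = 47213/14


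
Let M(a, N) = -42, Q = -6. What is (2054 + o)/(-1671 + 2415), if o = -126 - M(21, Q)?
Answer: 985/372 ≈ 2.6479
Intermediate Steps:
o = -84 (o = -126 - 1*(-42) = -126 + 42 = -84)
(2054 + o)/(-1671 + 2415) = (2054 - 84)/(-1671 + 2415) = 1970/744 = 1970*(1/744) = 985/372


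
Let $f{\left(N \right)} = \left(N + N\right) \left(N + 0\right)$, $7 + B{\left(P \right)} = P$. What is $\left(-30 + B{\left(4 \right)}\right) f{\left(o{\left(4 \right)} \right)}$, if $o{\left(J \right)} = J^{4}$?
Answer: $-4325376$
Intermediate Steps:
$B{\left(P \right)} = -7 + P$
$f{\left(N \right)} = 2 N^{2}$ ($f{\left(N \right)} = 2 N N = 2 N^{2}$)
$\left(-30 + B{\left(4 \right)}\right) f{\left(o{\left(4 \right)} \right)} = \left(-30 + \left(-7 + 4\right)\right) 2 \left(4^{4}\right)^{2} = \left(-30 - 3\right) 2 \cdot 256^{2} = - 33 \cdot 2 \cdot 65536 = \left(-33\right) 131072 = -4325376$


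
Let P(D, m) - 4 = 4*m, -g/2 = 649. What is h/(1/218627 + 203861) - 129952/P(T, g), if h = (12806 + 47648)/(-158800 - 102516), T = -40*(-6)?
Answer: 189189447351896263479/7552903359153653248 ≈ 25.049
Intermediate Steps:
T = 240
h = -30227/130658 (h = 60454/(-261316) = 60454*(-1/261316) = -30227/130658 ≈ -0.23134)
g = -1298 (g = -2*649 = -1298)
P(D, m) = 4 + 4*m
h/(1/218627 + 203861) - 129952/P(T, g) = -30227/(130658*(1/218627 + 203861)) - 129952/(4 + 4*(-1298)) = -30227/(130658*(1/218627 + 203861)) - 129952/(4 - 5192) = -30227/(130658*44569518848/218627) - 129952/(-5188) = -30227/130658*218627/44569518848 - 129952*(-1/5188) = -6608438329/5823364193641984 + 32488/1297 = 189189447351896263479/7552903359153653248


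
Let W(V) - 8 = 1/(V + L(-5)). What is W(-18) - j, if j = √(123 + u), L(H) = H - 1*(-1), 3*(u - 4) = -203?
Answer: 175/22 - √534/3 ≈ 0.25173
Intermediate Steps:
u = -191/3 (u = 4 + (⅓)*(-203) = 4 - 203/3 = -191/3 ≈ -63.667)
L(H) = 1 + H (L(H) = H + 1 = 1 + H)
W(V) = 8 + 1/(-4 + V) (W(V) = 8 + 1/(V + (1 - 5)) = 8 + 1/(V - 4) = 8 + 1/(-4 + V))
j = √534/3 (j = √(123 - 191/3) = √(178/3) = √534/3 ≈ 7.7028)
W(-18) - j = (-31 + 8*(-18))/(-4 - 18) - √534/3 = (-31 - 144)/(-22) - √534/3 = -1/22*(-175) - √534/3 = 175/22 - √534/3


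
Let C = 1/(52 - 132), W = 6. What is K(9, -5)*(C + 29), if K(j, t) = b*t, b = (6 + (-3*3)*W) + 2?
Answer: 53337/8 ≈ 6667.1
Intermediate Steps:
C = -1/80 (C = 1/(-80) = -1/80 ≈ -0.012500)
b = -46 (b = (6 - 3*3*6) + 2 = (6 - 9*6) + 2 = (6 - 54) + 2 = -48 + 2 = -46)
K(j, t) = -46*t
K(9, -5)*(C + 29) = (-46*(-5))*(-1/80 + 29) = 230*(2319/80) = 53337/8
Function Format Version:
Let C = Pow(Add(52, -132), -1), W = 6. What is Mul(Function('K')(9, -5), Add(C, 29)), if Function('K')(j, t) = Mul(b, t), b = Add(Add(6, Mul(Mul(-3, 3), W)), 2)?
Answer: Rational(53337, 8) ≈ 6667.1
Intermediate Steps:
C = Rational(-1, 80) (C = Pow(-80, -1) = Rational(-1, 80) ≈ -0.012500)
b = -46 (b = Add(Add(6, Mul(Mul(-3, 3), 6)), 2) = Add(Add(6, Mul(-9, 6)), 2) = Add(Add(6, -54), 2) = Add(-48, 2) = -46)
Function('K')(j, t) = Mul(-46, t)
Mul(Function('K')(9, -5), Add(C, 29)) = Mul(Mul(-46, -5), Add(Rational(-1, 80), 29)) = Mul(230, Rational(2319, 80)) = Rational(53337, 8)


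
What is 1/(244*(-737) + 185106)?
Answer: 1/5278 ≈ 0.00018947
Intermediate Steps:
1/(244*(-737) + 185106) = 1/(-179828 + 185106) = 1/5278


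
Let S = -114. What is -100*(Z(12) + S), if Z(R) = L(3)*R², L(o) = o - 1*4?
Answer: 25800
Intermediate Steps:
L(o) = -4 + o (L(o) = o - 4 = -4 + o)
Z(R) = -R² (Z(R) = (-4 + 3)*R² = -R²)
-100*(Z(12) + S) = -100*(-1*12² - 114) = -100*(-1*144 - 114) = -100*(-144 - 114) = -100*(-258) = 25800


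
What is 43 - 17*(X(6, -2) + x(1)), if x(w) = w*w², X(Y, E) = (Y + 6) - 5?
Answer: -93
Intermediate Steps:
X(Y, E) = 1 + Y (X(Y, E) = (6 + Y) - 5 = 1 + Y)
x(w) = w³
43 - 17*(X(6, -2) + x(1)) = 43 - 17*((1 + 6) + 1³) = 43 - 17*(7 + 1) = 43 - 17*8 = 43 - 136 = -93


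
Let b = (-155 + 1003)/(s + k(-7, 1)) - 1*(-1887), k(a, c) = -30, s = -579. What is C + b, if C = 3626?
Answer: 3356569/609 ≈ 5511.6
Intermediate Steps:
b = 1148335/609 (b = (-155 + 1003)/(-579 - 30) - 1*(-1887) = 848/(-609) + 1887 = 848*(-1/609) + 1887 = -848/609 + 1887 = 1148335/609 ≈ 1885.6)
C + b = 3626 + 1148335/609 = 3356569/609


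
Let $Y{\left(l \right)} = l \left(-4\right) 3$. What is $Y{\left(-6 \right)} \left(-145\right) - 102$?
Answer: $-10542$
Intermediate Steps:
$Y{\left(l \right)} = - 12 l$ ($Y{\left(l \right)} = - 4 l 3 = - 12 l$)
$Y{\left(-6 \right)} \left(-145\right) - 102 = \left(-12\right) \left(-6\right) \left(-145\right) - 102 = 72 \left(-145\right) - 102 = -10440 - 102 = -10542$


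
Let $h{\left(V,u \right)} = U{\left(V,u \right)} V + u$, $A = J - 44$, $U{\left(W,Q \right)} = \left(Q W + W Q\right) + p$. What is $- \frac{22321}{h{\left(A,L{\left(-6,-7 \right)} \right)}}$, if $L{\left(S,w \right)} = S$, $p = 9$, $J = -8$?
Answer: $\frac{22321}{32922} \approx 0.678$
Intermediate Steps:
$U{\left(W,Q \right)} = 9 + 2 Q W$ ($U{\left(W,Q \right)} = \left(Q W + W Q\right) + 9 = \left(Q W + Q W\right) + 9 = 2 Q W + 9 = 9 + 2 Q W$)
$A = -52$ ($A = -8 - 44 = -52$)
$h{\left(V,u \right)} = u + V \left(9 + 2 V u\right)$ ($h{\left(V,u \right)} = \left(9 + 2 u V\right) V + u = \left(9 + 2 V u\right) V + u = V \left(9 + 2 V u\right) + u = u + V \left(9 + 2 V u\right)$)
$- \frac{22321}{h{\left(A,L{\left(-6,-7 \right)} \right)}} = - \frac{22321}{-6 - 52 \left(9 + 2 \left(-52\right) \left(-6\right)\right)} = - \frac{22321}{-6 - 52 \left(9 + 624\right)} = - \frac{22321}{-6 - 32916} = - \frac{22321}{-32922} = \left(-22321\right) \left(- \frac{1}{32922}\right) = \frac{22321}{32922}$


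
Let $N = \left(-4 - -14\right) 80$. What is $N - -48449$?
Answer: $49249$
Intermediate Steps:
$N = 800$ ($N = \left(-4 + 14\right) 80 = 10 \cdot 80 = 800$)
$N - -48449 = 800 - -48449 = 800 + 48449 = 49249$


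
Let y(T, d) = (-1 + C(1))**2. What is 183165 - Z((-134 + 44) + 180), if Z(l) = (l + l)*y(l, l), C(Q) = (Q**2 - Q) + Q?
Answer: 183165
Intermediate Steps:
C(Q) = Q**2
y(T, d) = 0 (y(T, d) = (-1 + 1**2)**2 = (-1 + 1)**2 = 0**2 = 0)
Z(l) = 0 (Z(l) = (l + l)*0 = (2*l)*0 = 0)
183165 - Z((-134 + 44) + 180) = 183165 - 1*0 = 183165 + 0 = 183165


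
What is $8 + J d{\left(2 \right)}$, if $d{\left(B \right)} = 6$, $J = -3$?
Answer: $-10$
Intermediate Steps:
$8 + J d{\left(2 \right)} = 8 - 18 = -10$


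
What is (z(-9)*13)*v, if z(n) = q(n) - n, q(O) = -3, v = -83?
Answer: -6474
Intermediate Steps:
z(n) = -3 - n
(z(-9)*13)*v = ((-3 - 1*(-9))*13)*(-83) = ((-3 + 9)*13)*(-83) = (6*13)*(-83) = 78*(-83) = -6474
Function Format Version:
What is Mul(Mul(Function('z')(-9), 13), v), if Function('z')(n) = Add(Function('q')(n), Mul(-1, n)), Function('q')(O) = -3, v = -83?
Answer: -6474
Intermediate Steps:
Function('z')(n) = Add(-3, Mul(-1, n))
Mul(Mul(Function('z')(-9), 13), v) = Mul(Mul(Add(-3, Mul(-1, -9)), 13), -83) = Mul(Mul(Add(-3, 9), 13), -83) = Mul(Mul(6, 13), -83) = Mul(78, -83) = -6474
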